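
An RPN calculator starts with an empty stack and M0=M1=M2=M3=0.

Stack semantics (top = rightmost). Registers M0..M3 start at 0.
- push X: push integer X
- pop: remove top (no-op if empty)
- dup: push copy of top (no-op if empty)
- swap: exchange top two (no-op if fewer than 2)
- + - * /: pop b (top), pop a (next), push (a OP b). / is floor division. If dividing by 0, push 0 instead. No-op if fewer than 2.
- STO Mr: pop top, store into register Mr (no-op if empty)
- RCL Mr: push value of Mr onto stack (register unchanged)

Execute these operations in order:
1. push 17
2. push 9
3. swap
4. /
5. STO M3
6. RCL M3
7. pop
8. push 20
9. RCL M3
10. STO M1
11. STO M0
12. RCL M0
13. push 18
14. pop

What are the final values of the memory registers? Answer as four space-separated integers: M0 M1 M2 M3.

After op 1 (push 17): stack=[17] mem=[0,0,0,0]
After op 2 (push 9): stack=[17,9] mem=[0,0,0,0]
After op 3 (swap): stack=[9,17] mem=[0,0,0,0]
After op 4 (/): stack=[0] mem=[0,0,0,0]
After op 5 (STO M3): stack=[empty] mem=[0,0,0,0]
After op 6 (RCL M3): stack=[0] mem=[0,0,0,0]
After op 7 (pop): stack=[empty] mem=[0,0,0,0]
After op 8 (push 20): stack=[20] mem=[0,0,0,0]
After op 9 (RCL M3): stack=[20,0] mem=[0,0,0,0]
After op 10 (STO M1): stack=[20] mem=[0,0,0,0]
After op 11 (STO M0): stack=[empty] mem=[20,0,0,0]
After op 12 (RCL M0): stack=[20] mem=[20,0,0,0]
After op 13 (push 18): stack=[20,18] mem=[20,0,0,0]
After op 14 (pop): stack=[20] mem=[20,0,0,0]

Answer: 20 0 0 0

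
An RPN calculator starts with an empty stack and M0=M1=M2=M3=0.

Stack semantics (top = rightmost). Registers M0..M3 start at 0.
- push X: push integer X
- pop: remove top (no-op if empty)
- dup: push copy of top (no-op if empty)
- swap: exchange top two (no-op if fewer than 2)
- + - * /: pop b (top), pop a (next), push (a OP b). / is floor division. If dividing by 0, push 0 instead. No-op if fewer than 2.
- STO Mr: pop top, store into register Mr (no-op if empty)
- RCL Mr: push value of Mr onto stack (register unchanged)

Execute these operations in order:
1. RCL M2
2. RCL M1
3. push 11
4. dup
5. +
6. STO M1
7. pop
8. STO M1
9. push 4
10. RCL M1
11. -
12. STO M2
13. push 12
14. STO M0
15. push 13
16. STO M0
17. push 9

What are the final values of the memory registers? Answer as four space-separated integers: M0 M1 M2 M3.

After op 1 (RCL M2): stack=[0] mem=[0,0,0,0]
After op 2 (RCL M1): stack=[0,0] mem=[0,0,0,0]
After op 3 (push 11): stack=[0,0,11] mem=[0,0,0,0]
After op 4 (dup): stack=[0,0,11,11] mem=[0,0,0,0]
After op 5 (+): stack=[0,0,22] mem=[0,0,0,0]
After op 6 (STO M1): stack=[0,0] mem=[0,22,0,0]
After op 7 (pop): stack=[0] mem=[0,22,0,0]
After op 8 (STO M1): stack=[empty] mem=[0,0,0,0]
After op 9 (push 4): stack=[4] mem=[0,0,0,0]
After op 10 (RCL M1): stack=[4,0] mem=[0,0,0,0]
After op 11 (-): stack=[4] mem=[0,0,0,0]
After op 12 (STO M2): stack=[empty] mem=[0,0,4,0]
After op 13 (push 12): stack=[12] mem=[0,0,4,0]
After op 14 (STO M0): stack=[empty] mem=[12,0,4,0]
After op 15 (push 13): stack=[13] mem=[12,0,4,0]
After op 16 (STO M0): stack=[empty] mem=[13,0,4,0]
After op 17 (push 9): stack=[9] mem=[13,0,4,0]

Answer: 13 0 4 0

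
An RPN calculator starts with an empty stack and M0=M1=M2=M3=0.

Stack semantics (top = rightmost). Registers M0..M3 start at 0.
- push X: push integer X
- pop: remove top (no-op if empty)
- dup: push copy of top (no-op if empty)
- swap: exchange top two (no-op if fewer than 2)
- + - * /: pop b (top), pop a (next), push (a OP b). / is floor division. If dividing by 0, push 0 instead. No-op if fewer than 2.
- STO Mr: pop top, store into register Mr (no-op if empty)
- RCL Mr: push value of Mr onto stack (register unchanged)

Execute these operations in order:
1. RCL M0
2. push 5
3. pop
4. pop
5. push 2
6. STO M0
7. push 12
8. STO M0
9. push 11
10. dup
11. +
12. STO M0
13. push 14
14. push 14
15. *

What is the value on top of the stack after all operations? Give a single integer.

Answer: 196

Derivation:
After op 1 (RCL M0): stack=[0] mem=[0,0,0,0]
After op 2 (push 5): stack=[0,5] mem=[0,0,0,0]
After op 3 (pop): stack=[0] mem=[0,0,0,0]
After op 4 (pop): stack=[empty] mem=[0,0,0,0]
After op 5 (push 2): stack=[2] mem=[0,0,0,0]
After op 6 (STO M0): stack=[empty] mem=[2,0,0,0]
After op 7 (push 12): stack=[12] mem=[2,0,0,0]
After op 8 (STO M0): stack=[empty] mem=[12,0,0,0]
After op 9 (push 11): stack=[11] mem=[12,0,0,0]
After op 10 (dup): stack=[11,11] mem=[12,0,0,0]
After op 11 (+): stack=[22] mem=[12,0,0,0]
After op 12 (STO M0): stack=[empty] mem=[22,0,0,0]
After op 13 (push 14): stack=[14] mem=[22,0,0,0]
After op 14 (push 14): stack=[14,14] mem=[22,0,0,0]
After op 15 (*): stack=[196] mem=[22,0,0,0]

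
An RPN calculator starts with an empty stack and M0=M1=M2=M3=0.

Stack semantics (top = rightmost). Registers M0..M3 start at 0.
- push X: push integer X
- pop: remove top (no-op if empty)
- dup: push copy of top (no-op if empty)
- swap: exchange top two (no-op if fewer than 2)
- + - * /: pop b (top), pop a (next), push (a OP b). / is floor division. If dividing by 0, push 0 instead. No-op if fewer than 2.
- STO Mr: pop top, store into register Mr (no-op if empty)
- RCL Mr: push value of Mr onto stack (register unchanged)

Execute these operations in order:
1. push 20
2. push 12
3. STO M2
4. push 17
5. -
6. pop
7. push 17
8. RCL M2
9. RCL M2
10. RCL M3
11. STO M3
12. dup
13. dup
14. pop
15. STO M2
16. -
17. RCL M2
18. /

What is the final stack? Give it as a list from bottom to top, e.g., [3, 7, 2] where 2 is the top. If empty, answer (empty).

After op 1 (push 20): stack=[20] mem=[0,0,0,0]
After op 2 (push 12): stack=[20,12] mem=[0,0,0,0]
After op 3 (STO M2): stack=[20] mem=[0,0,12,0]
After op 4 (push 17): stack=[20,17] mem=[0,0,12,0]
After op 5 (-): stack=[3] mem=[0,0,12,0]
After op 6 (pop): stack=[empty] mem=[0,0,12,0]
After op 7 (push 17): stack=[17] mem=[0,0,12,0]
After op 8 (RCL M2): stack=[17,12] mem=[0,0,12,0]
After op 9 (RCL M2): stack=[17,12,12] mem=[0,0,12,0]
After op 10 (RCL M3): stack=[17,12,12,0] mem=[0,0,12,0]
After op 11 (STO M3): stack=[17,12,12] mem=[0,0,12,0]
After op 12 (dup): stack=[17,12,12,12] mem=[0,0,12,0]
After op 13 (dup): stack=[17,12,12,12,12] mem=[0,0,12,0]
After op 14 (pop): stack=[17,12,12,12] mem=[0,0,12,0]
After op 15 (STO M2): stack=[17,12,12] mem=[0,0,12,0]
After op 16 (-): stack=[17,0] mem=[0,0,12,0]
After op 17 (RCL M2): stack=[17,0,12] mem=[0,0,12,0]
After op 18 (/): stack=[17,0] mem=[0,0,12,0]

Answer: [17, 0]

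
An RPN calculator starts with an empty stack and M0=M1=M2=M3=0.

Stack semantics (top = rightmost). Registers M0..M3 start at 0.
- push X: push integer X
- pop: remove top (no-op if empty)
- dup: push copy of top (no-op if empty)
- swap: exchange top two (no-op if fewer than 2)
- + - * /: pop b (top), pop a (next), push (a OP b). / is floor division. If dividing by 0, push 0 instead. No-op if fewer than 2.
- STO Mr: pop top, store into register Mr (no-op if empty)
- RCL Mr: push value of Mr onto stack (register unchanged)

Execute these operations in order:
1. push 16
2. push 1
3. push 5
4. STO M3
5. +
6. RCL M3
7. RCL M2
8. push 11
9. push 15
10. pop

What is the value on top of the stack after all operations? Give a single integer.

Answer: 11

Derivation:
After op 1 (push 16): stack=[16] mem=[0,0,0,0]
After op 2 (push 1): stack=[16,1] mem=[0,0,0,0]
After op 3 (push 5): stack=[16,1,5] mem=[0,0,0,0]
After op 4 (STO M3): stack=[16,1] mem=[0,0,0,5]
After op 5 (+): stack=[17] mem=[0,0,0,5]
After op 6 (RCL M3): stack=[17,5] mem=[0,0,0,5]
After op 7 (RCL M2): stack=[17,5,0] mem=[0,0,0,5]
After op 8 (push 11): stack=[17,5,0,11] mem=[0,0,0,5]
After op 9 (push 15): stack=[17,5,0,11,15] mem=[0,0,0,5]
After op 10 (pop): stack=[17,5,0,11] mem=[0,0,0,5]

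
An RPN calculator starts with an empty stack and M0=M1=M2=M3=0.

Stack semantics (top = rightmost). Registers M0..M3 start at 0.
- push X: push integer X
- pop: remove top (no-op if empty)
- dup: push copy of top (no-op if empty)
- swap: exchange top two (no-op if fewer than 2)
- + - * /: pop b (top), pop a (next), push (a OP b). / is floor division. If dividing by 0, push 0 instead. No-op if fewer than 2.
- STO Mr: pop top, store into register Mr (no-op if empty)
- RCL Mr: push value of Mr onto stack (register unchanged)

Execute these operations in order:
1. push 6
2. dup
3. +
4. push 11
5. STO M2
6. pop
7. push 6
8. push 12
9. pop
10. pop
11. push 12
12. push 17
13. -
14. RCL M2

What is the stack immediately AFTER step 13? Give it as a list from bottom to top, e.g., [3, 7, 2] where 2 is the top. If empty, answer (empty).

After op 1 (push 6): stack=[6] mem=[0,0,0,0]
After op 2 (dup): stack=[6,6] mem=[0,0,0,0]
After op 3 (+): stack=[12] mem=[0,0,0,0]
After op 4 (push 11): stack=[12,11] mem=[0,0,0,0]
After op 5 (STO M2): stack=[12] mem=[0,0,11,0]
After op 6 (pop): stack=[empty] mem=[0,0,11,0]
After op 7 (push 6): stack=[6] mem=[0,0,11,0]
After op 8 (push 12): stack=[6,12] mem=[0,0,11,0]
After op 9 (pop): stack=[6] mem=[0,0,11,0]
After op 10 (pop): stack=[empty] mem=[0,0,11,0]
After op 11 (push 12): stack=[12] mem=[0,0,11,0]
After op 12 (push 17): stack=[12,17] mem=[0,0,11,0]
After op 13 (-): stack=[-5] mem=[0,0,11,0]

[-5]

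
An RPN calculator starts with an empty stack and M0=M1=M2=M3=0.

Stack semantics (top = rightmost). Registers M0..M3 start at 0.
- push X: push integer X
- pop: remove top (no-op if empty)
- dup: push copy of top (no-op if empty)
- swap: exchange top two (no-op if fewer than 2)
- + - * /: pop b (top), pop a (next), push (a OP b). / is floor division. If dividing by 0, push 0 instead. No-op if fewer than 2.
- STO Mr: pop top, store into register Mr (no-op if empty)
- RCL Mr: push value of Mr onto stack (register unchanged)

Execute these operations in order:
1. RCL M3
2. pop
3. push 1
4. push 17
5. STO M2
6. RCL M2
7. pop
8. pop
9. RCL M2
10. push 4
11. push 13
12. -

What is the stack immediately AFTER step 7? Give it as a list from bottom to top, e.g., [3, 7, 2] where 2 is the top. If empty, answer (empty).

After op 1 (RCL M3): stack=[0] mem=[0,0,0,0]
After op 2 (pop): stack=[empty] mem=[0,0,0,0]
After op 3 (push 1): stack=[1] mem=[0,0,0,0]
After op 4 (push 17): stack=[1,17] mem=[0,0,0,0]
After op 5 (STO M2): stack=[1] mem=[0,0,17,0]
After op 6 (RCL M2): stack=[1,17] mem=[0,0,17,0]
After op 7 (pop): stack=[1] mem=[0,0,17,0]

[1]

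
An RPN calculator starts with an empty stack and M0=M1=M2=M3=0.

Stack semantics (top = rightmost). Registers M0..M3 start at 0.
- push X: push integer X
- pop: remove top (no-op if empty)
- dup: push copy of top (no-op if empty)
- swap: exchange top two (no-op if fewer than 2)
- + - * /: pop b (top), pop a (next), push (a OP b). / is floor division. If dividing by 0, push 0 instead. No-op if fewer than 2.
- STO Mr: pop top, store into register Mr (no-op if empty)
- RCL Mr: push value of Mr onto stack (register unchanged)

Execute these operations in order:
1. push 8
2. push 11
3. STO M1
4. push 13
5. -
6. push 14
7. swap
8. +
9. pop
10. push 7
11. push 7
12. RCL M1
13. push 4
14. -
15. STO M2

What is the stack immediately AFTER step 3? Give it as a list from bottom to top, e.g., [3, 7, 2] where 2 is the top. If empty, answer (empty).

After op 1 (push 8): stack=[8] mem=[0,0,0,0]
After op 2 (push 11): stack=[8,11] mem=[0,0,0,0]
After op 3 (STO M1): stack=[8] mem=[0,11,0,0]

[8]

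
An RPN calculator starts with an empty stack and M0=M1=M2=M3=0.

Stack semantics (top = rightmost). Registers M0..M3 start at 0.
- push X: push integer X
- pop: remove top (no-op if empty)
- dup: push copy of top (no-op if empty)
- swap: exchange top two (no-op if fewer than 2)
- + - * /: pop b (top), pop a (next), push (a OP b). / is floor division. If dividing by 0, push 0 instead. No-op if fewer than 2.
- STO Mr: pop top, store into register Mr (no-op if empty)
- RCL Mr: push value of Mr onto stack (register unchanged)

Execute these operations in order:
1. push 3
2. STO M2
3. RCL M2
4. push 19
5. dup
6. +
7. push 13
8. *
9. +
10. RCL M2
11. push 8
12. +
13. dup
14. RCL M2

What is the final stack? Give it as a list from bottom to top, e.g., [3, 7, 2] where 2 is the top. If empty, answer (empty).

After op 1 (push 3): stack=[3] mem=[0,0,0,0]
After op 2 (STO M2): stack=[empty] mem=[0,0,3,0]
After op 3 (RCL M2): stack=[3] mem=[0,0,3,0]
After op 4 (push 19): stack=[3,19] mem=[0,0,3,0]
After op 5 (dup): stack=[3,19,19] mem=[0,0,3,0]
After op 6 (+): stack=[3,38] mem=[0,0,3,0]
After op 7 (push 13): stack=[3,38,13] mem=[0,0,3,0]
After op 8 (*): stack=[3,494] mem=[0,0,3,0]
After op 9 (+): stack=[497] mem=[0,0,3,0]
After op 10 (RCL M2): stack=[497,3] mem=[0,0,3,0]
After op 11 (push 8): stack=[497,3,8] mem=[0,0,3,0]
After op 12 (+): stack=[497,11] mem=[0,0,3,0]
After op 13 (dup): stack=[497,11,11] mem=[0,0,3,0]
After op 14 (RCL M2): stack=[497,11,11,3] mem=[0,0,3,0]

Answer: [497, 11, 11, 3]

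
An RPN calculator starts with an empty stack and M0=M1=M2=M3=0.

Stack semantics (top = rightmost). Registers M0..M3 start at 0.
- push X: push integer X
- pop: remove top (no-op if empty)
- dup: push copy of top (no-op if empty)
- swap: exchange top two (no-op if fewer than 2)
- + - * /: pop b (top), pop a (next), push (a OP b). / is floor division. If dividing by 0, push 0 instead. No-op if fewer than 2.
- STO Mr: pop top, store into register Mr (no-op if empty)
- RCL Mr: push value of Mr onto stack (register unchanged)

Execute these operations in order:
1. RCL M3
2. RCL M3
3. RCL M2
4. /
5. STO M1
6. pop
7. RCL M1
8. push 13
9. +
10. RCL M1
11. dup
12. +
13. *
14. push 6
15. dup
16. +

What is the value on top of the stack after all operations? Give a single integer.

After op 1 (RCL M3): stack=[0] mem=[0,0,0,0]
After op 2 (RCL M3): stack=[0,0] mem=[0,0,0,0]
After op 3 (RCL M2): stack=[0,0,0] mem=[0,0,0,0]
After op 4 (/): stack=[0,0] mem=[0,0,0,0]
After op 5 (STO M1): stack=[0] mem=[0,0,0,0]
After op 6 (pop): stack=[empty] mem=[0,0,0,0]
After op 7 (RCL M1): stack=[0] mem=[0,0,0,0]
After op 8 (push 13): stack=[0,13] mem=[0,0,0,0]
After op 9 (+): stack=[13] mem=[0,0,0,0]
After op 10 (RCL M1): stack=[13,0] mem=[0,0,0,0]
After op 11 (dup): stack=[13,0,0] mem=[0,0,0,0]
After op 12 (+): stack=[13,0] mem=[0,0,0,0]
After op 13 (*): stack=[0] mem=[0,0,0,0]
After op 14 (push 6): stack=[0,6] mem=[0,0,0,0]
After op 15 (dup): stack=[0,6,6] mem=[0,0,0,0]
After op 16 (+): stack=[0,12] mem=[0,0,0,0]

Answer: 12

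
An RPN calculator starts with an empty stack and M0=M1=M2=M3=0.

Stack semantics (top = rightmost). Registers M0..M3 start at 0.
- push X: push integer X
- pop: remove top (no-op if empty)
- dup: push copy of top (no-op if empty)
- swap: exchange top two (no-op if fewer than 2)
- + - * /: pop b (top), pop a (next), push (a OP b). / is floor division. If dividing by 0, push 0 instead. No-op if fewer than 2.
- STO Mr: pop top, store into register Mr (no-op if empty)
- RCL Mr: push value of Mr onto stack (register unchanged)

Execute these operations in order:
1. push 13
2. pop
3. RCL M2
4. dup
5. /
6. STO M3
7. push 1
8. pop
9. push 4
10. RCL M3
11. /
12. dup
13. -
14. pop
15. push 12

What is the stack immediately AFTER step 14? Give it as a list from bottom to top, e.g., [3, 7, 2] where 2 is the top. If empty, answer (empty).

After op 1 (push 13): stack=[13] mem=[0,0,0,0]
After op 2 (pop): stack=[empty] mem=[0,0,0,0]
After op 3 (RCL M2): stack=[0] mem=[0,0,0,0]
After op 4 (dup): stack=[0,0] mem=[0,0,0,0]
After op 5 (/): stack=[0] mem=[0,0,0,0]
After op 6 (STO M3): stack=[empty] mem=[0,0,0,0]
After op 7 (push 1): stack=[1] mem=[0,0,0,0]
After op 8 (pop): stack=[empty] mem=[0,0,0,0]
After op 9 (push 4): stack=[4] mem=[0,0,0,0]
After op 10 (RCL M3): stack=[4,0] mem=[0,0,0,0]
After op 11 (/): stack=[0] mem=[0,0,0,0]
After op 12 (dup): stack=[0,0] mem=[0,0,0,0]
After op 13 (-): stack=[0] mem=[0,0,0,0]
After op 14 (pop): stack=[empty] mem=[0,0,0,0]

(empty)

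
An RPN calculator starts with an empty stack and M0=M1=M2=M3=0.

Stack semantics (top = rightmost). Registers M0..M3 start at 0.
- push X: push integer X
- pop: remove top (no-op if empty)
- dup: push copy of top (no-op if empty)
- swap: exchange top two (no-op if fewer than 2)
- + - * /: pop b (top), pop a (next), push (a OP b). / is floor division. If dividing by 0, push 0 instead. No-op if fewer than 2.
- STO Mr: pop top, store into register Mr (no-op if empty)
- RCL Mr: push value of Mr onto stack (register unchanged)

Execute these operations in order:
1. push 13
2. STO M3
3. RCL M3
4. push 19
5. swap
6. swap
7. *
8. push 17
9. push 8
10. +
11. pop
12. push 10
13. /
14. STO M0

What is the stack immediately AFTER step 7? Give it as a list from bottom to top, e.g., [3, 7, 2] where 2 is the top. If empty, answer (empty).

After op 1 (push 13): stack=[13] mem=[0,0,0,0]
After op 2 (STO M3): stack=[empty] mem=[0,0,0,13]
After op 3 (RCL M3): stack=[13] mem=[0,0,0,13]
After op 4 (push 19): stack=[13,19] mem=[0,0,0,13]
After op 5 (swap): stack=[19,13] mem=[0,0,0,13]
After op 6 (swap): stack=[13,19] mem=[0,0,0,13]
After op 7 (*): stack=[247] mem=[0,0,0,13]

[247]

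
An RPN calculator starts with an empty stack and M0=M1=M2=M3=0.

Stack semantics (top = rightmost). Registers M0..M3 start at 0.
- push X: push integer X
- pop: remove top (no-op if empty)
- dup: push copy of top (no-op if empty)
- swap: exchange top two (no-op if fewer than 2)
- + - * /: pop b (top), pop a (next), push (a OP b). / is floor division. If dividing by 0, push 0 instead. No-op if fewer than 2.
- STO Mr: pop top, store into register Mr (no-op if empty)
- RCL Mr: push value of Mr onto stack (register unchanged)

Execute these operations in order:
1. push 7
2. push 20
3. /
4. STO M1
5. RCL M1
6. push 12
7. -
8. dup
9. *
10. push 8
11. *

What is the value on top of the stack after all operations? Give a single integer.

Answer: 1152

Derivation:
After op 1 (push 7): stack=[7] mem=[0,0,0,0]
After op 2 (push 20): stack=[7,20] mem=[0,0,0,0]
After op 3 (/): stack=[0] mem=[0,0,0,0]
After op 4 (STO M1): stack=[empty] mem=[0,0,0,0]
After op 5 (RCL M1): stack=[0] mem=[0,0,0,0]
After op 6 (push 12): stack=[0,12] mem=[0,0,0,0]
After op 7 (-): stack=[-12] mem=[0,0,0,0]
After op 8 (dup): stack=[-12,-12] mem=[0,0,0,0]
After op 9 (*): stack=[144] mem=[0,0,0,0]
After op 10 (push 8): stack=[144,8] mem=[0,0,0,0]
After op 11 (*): stack=[1152] mem=[0,0,0,0]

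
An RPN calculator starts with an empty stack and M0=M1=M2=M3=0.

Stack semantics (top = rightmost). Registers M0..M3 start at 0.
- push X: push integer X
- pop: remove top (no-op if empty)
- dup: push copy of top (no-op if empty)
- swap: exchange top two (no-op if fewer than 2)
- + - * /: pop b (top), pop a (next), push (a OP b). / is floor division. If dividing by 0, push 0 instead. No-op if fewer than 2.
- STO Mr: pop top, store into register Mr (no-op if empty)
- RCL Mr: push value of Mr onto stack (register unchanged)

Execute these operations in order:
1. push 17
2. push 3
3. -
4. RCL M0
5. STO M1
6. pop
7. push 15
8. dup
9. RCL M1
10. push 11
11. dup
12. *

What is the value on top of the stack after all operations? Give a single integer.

Answer: 121

Derivation:
After op 1 (push 17): stack=[17] mem=[0,0,0,0]
After op 2 (push 3): stack=[17,3] mem=[0,0,0,0]
After op 3 (-): stack=[14] mem=[0,0,0,0]
After op 4 (RCL M0): stack=[14,0] mem=[0,0,0,0]
After op 5 (STO M1): stack=[14] mem=[0,0,0,0]
After op 6 (pop): stack=[empty] mem=[0,0,0,0]
After op 7 (push 15): stack=[15] mem=[0,0,0,0]
After op 8 (dup): stack=[15,15] mem=[0,0,0,0]
After op 9 (RCL M1): stack=[15,15,0] mem=[0,0,0,0]
After op 10 (push 11): stack=[15,15,0,11] mem=[0,0,0,0]
After op 11 (dup): stack=[15,15,0,11,11] mem=[0,0,0,0]
After op 12 (*): stack=[15,15,0,121] mem=[0,0,0,0]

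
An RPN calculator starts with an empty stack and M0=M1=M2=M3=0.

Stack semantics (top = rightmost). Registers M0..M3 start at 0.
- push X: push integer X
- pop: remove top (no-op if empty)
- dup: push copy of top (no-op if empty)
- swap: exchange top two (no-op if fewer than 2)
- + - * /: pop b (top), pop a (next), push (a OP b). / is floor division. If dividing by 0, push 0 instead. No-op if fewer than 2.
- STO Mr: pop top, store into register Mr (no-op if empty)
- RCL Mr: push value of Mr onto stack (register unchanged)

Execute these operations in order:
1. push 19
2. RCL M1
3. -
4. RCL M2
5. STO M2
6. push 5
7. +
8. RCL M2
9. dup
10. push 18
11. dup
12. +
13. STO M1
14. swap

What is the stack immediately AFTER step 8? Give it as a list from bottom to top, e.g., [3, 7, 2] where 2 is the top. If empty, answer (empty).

After op 1 (push 19): stack=[19] mem=[0,0,0,0]
After op 2 (RCL M1): stack=[19,0] mem=[0,0,0,0]
After op 3 (-): stack=[19] mem=[0,0,0,0]
After op 4 (RCL M2): stack=[19,0] mem=[0,0,0,0]
After op 5 (STO M2): stack=[19] mem=[0,0,0,0]
After op 6 (push 5): stack=[19,5] mem=[0,0,0,0]
After op 7 (+): stack=[24] mem=[0,0,0,0]
After op 8 (RCL M2): stack=[24,0] mem=[0,0,0,0]

[24, 0]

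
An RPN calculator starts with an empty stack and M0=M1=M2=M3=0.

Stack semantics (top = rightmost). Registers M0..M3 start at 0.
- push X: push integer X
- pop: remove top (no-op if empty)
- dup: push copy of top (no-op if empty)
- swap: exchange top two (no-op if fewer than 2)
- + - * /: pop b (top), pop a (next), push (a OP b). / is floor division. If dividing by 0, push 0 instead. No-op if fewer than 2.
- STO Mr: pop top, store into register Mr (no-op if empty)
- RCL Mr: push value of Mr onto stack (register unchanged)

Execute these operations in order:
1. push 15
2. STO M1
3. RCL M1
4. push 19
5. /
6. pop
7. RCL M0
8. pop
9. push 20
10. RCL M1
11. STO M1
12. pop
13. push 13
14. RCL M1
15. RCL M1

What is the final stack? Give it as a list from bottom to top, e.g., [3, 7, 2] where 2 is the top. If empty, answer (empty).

Answer: [13, 15, 15]

Derivation:
After op 1 (push 15): stack=[15] mem=[0,0,0,0]
After op 2 (STO M1): stack=[empty] mem=[0,15,0,0]
After op 3 (RCL M1): stack=[15] mem=[0,15,0,0]
After op 4 (push 19): stack=[15,19] mem=[0,15,0,0]
After op 5 (/): stack=[0] mem=[0,15,0,0]
After op 6 (pop): stack=[empty] mem=[0,15,0,0]
After op 7 (RCL M0): stack=[0] mem=[0,15,0,0]
After op 8 (pop): stack=[empty] mem=[0,15,0,0]
After op 9 (push 20): stack=[20] mem=[0,15,0,0]
After op 10 (RCL M1): stack=[20,15] mem=[0,15,0,0]
After op 11 (STO M1): stack=[20] mem=[0,15,0,0]
After op 12 (pop): stack=[empty] mem=[0,15,0,0]
After op 13 (push 13): stack=[13] mem=[0,15,0,0]
After op 14 (RCL M1): stack=[13,15] mem=[0,15,0,0]
After op 15 (RCL M1): stack=[13,15,15] mem=[0,15,0,0]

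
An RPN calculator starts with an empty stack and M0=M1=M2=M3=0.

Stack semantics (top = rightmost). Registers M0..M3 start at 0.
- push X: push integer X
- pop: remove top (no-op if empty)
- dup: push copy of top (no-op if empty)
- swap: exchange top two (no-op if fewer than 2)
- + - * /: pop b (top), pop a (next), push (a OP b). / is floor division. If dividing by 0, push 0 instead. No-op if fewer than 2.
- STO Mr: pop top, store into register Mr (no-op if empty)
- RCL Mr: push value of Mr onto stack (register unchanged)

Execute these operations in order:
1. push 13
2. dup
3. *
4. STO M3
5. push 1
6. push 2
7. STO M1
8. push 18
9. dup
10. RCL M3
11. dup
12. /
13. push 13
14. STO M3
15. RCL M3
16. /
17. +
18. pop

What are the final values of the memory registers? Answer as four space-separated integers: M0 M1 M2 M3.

Answer: 0 2 0 13

Derivation:
After op 1 (push 13): stack=[13] mem=[0,0,0,0]
After op 2 (dup): stack=[13,13] mem=[0,0,0,0]
After op 3 (*): stack=[169] mem=[0,0,0,0]
After op 4 (STO M3): stack=[empty] mem=[0,0,0,169]
After op 5 (push 1): stack=[1] mem=[0,0,0,169]
After op 6 (push 2): stack=[1,2] mem=[0,0,0,169]
After op 7 (STO M1): stack=[1] mem=[0,2,0,169]
After op 8 (push 18): stack=[1,18] mem=[0,2,0,169]
After op 9 (dup): stack=[1,18,18] mem=[0,2,0,169]
After op 10 (RCL M3): stack=[1,18,18,169] mem=[0,2,0,169]
After op 11 (dup): stack=[1,18,18,169,169] mem=[0,2,0,169]
After op 12 (/): stack=[1,18,18,1] mem=[0,2,0,169]
After op 13 (push 13): stack=[1,18,18,1,13] mem=[0,2,0,169]
After op 14 (STO M3): stack=[1,18,18,1] mem=[0,2,0,13]
After op 15 (RCL M3): stack=[1,18,18,1,13] mem=[0,2,0,13]
After op 16 (/): stack=[1,18,18,0] mem=[0,2,0,13]
After op 17 (+): stack=[1,18,18] mem=[0,2,0,13]
After op 18 (pop): stack=[1,18] mem=[0,2,0,13]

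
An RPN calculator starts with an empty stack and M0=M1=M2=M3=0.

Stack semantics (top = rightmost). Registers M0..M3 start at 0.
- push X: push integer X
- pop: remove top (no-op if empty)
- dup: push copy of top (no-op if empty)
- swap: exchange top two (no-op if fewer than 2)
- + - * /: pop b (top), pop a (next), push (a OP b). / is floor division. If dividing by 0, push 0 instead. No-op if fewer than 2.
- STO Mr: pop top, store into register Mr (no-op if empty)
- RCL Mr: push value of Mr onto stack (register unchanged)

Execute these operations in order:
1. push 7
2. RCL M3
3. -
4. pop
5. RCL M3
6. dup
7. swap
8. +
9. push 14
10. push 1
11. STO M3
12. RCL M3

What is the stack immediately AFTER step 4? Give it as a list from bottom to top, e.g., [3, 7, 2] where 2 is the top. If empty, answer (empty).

After op 1 (push 7): stack=[7] mem=[0,0,0,0]
After op 2 (RCL M3): stack=[7,0] mem=[0,0,0,0]
After op 3 (-): stack=[7] mem=[0,0,0,0]
After op 4 (pop): stack=[empty] mem=[0,0,0,0]

(empty)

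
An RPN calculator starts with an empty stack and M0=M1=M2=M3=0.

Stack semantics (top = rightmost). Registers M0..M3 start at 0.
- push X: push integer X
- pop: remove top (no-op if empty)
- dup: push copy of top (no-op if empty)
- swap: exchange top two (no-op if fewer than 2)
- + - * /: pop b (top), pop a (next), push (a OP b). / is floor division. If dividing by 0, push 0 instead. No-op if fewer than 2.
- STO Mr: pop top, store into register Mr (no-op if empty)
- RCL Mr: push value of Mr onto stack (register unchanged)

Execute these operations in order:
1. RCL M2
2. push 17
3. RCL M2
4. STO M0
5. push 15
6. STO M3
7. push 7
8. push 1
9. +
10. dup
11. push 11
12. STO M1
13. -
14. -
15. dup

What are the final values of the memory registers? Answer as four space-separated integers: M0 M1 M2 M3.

Answer: 0 11 0 15

Derivation:
After op 1 (RCL M2): stack=[0] mem=[0,0,0,0]
After op 2 (push 17): stack=[0,17] mem=[0,0,0,0]
After op 3 (RCL M2): stack=[0,17,0] mem=[0,0,0,0]
After op 4 (STO M0): stack=[0,17] mem=[0,0,0,0]
After op 5 (push 15): stack=[0,17,15] mem=[0,0,0,0]
After op 6 (STO M3): stack=[0,17] mem=[0,0,0,15]
After op 7 (push 7): stack=[0,17,7] mem=[0,0,0,15]
After op 8 (push 1): stack=[0,17,7,1] mem=[0,0,0,15]
After op 9 (+): stack=[0,17,8] mem=[0,0,0,15]
After op 10 (dup): stack=[0,17,8,8] mem=[0,0,0,15]
After op 11 (push 11): stack=[0,17,8,8,11] mem=[0,0,0,15]
After op 12 (STO M1): stack=[0,17,8,8] mem=[0,11,0,15]
After op 13 (-): stack=[0,17,0] mem=[0,11,0,15]
After op 14 (-): stack=[0,17] mem=[0,11,0,15]
After op 15 (dup): stack=[0,17,17] mem=[0,11,0,15]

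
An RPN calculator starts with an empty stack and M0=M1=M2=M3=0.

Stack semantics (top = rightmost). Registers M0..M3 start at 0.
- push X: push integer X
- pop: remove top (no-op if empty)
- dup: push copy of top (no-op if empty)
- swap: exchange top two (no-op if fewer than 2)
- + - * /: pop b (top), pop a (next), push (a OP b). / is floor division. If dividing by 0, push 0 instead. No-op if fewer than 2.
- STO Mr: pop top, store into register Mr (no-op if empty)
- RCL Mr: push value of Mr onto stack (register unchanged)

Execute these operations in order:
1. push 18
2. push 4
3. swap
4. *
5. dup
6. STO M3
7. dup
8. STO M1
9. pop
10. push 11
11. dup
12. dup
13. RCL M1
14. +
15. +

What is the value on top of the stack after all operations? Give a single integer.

Answer: 94

Derivation:
After op 1 (push 18): stack=[18] mem=[0,0,0,0]
After op 2 (push 4): stack=[18,4] mem=[0,0,0,0]
After op 3 (swap): stack=[4,18] mem=[0,0,0,0]
After op 4 (*): stack=[72] mem=[0,0,0,0]
After op 5 (dup): stack=[72,72] mem=[0,0,0,0]
After op 6 (STO M3): stack=[72] mem=[0,0,0,72]
After op 7 (dup): stack=[72,72] mem=[0,0,0,72]
After op 8 (STO M1): stack=[72] mem=[0,72,0,72]
After op 9 (pop): stack=[empty] mem=[0,72,0,72]
After op 10 (push 11): stack=[11] mem=[0,72,0,72]
After op 11 (dup): stack=[11,11] mem=[0,72,0,72]
After op 12 (dup): stack=[11,11,11] mem=[0,72,0,72]
After op 13 (RCL M1): stack=[11,11,11,72] mem=[0,72,0,72]
After op 14 (+): stack=[11,11,83] mem=[0,72,0,72]
After op 15 (+): stack=[11,94] mem=[0,72,0,72]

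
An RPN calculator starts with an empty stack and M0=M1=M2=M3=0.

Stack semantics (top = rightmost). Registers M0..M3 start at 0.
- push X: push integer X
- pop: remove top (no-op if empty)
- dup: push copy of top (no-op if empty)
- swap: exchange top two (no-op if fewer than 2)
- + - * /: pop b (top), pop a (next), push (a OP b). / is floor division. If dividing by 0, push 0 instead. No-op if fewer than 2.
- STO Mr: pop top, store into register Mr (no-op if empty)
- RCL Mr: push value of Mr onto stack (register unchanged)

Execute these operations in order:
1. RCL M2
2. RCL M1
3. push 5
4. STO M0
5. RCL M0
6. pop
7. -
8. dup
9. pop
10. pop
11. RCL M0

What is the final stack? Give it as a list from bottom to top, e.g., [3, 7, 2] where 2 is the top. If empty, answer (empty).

After op 1 (RCL M2): stack=[0] mem=[0,0,0,0]
After op 2 (RCL M1): stack=[0,0] mem=[0,0,0,0]
After op 3 (push 5): stack=[0,0,5] mem=[0,0,0,0]
After op 4 (STO M0): stack=[0,0] mem=[5,0,0,0]
After op 5 (RCL M0): stack=[0,0,5] mem=[5,0,0,0]
After op 6 (pop): stack=[0,0] mem=[5,0,0,0]
After op 7 (-): stack=[0] mem=[5,0,0,0]
After op 8 (dup): stack=[0,0] mem=[5,0,0,0]
After op 9 (pop): stack=[0] mem=[5,0,0,0]
After op 10 (pop): stack=[empty] mem=[5,0,0,0]
After op 11 (RCL M0): stack=[5] mem=[5,0,0,0]

Answer: [5]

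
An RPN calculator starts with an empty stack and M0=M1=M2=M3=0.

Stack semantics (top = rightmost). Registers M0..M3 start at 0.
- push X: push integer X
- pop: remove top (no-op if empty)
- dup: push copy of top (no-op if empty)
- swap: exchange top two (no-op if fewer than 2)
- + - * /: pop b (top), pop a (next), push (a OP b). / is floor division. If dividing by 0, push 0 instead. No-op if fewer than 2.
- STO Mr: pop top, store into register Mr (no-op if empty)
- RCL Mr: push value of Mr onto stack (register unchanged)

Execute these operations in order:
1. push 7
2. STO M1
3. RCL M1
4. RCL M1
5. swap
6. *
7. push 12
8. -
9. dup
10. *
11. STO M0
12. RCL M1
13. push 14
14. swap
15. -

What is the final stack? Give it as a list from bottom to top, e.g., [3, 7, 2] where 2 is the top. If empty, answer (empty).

Answer: [7]

Derivation:
After op 1 (push 7): stack=[7] mem=[0,0,0,0]
After op 2 (STO M1): stack=[empty] mem=[0,7,0,0]
After op 3 (RCL M1): stack=[7] mem=[0,7,0,0]
After op 4 (RCL M1): stack=[7,7] mem=[0,7,0,0]
After op 5 (swap): stack=[7,7] mem=[0,7,0,0]
After op 6 (*): stack=[49] mem=[0,7,0,0]
After op 7 (push 12): stack=[49,12] mem=[0,7,0,0]
After op 8 (-): stack=[37] mem=[0,7,0,0]
After op 9 (dup): stack=[37,37] mem=[0,7,0,0]
After op 10 (*): stack=[1369] mem=[0,7,0,0]
After op 11 (STO M0): stack=[empty] mem=[1369,7,0,0]
After op 12 (RCL M1): stack=[7] mem=[1369,7,0,0]
After op 13 (push 14): stack=[7,14] mem=[1369,7,0,0]
After op 14 (swap): stack=[14,7] mem=[1369,7,0,0]
After op 15 (-): stack=[7] mem=[1369,7,0,0]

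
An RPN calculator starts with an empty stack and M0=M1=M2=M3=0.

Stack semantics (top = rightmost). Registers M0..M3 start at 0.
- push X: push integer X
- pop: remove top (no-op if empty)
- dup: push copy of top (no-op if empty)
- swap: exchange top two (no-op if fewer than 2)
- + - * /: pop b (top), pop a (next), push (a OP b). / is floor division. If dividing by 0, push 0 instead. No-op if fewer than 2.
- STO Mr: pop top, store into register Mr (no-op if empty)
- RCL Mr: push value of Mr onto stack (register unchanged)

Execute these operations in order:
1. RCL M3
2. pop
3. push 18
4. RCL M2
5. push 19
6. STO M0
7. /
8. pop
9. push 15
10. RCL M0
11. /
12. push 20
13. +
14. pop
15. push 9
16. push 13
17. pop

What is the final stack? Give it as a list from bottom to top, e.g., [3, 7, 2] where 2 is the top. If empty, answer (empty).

After op 1 (RCL M3): stack=[0] mem=[0,0,0,0]
After op 2 (pop): stack=[empty] mem=[0,0,0,0]
After op 3 (push 18): stack=[18] mem=[0,0,0,0]
After op 4 (RCL M2): stack=[18,0] mem=[0,0,0,0]
After op 5 (push 19): stack=[18,0,19] mem=[0,0,0,0]
After op 6 (STO M0): stack=[18,0] mem=[19,0,0,0]
After op 7 (/): stack=[0] mem=[19,0,0,0]
After op 8 (pop): stack=[empty] mem=[19,0,0,0]
After op 9 (push 15): stack=[15] mem=[19,0,0,0]
After op 10 (RCL M0): stack=[15,19] mem=[19,0,0,0]
After op 11 (/): stack=[0] mem=[19,0,0,0]
After op 12 (push 20): stack=[0,20] mem=[19,0,0,0]
After op 13 (+): stack=[20] mem=[19,0,0,0]
After op 14 (pop): stack=[empty] mem=[19,0,0,0]
After op 15 (push 9): stack=[9] mem=[19,0,0,0]
After op 16 (push 13): stack=[9,13] mem=[19,0,0,0]
After op 17 (pop): stack=[9] mem=[19,0,0,0]

Answer: [9]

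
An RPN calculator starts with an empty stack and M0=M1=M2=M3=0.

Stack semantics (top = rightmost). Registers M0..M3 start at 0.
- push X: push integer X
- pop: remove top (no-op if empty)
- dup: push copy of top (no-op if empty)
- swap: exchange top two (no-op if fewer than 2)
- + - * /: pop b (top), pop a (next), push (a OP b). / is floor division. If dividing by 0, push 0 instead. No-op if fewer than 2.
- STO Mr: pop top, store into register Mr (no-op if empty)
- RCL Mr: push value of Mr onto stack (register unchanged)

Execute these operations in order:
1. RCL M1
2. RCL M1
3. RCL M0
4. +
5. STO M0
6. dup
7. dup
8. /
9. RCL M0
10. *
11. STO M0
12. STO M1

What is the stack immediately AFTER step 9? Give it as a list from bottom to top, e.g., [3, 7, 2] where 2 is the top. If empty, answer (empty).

After op 1 (RCL M1): stack=[0] mem=[0,0,0,0]
After op 2 (RCL M1): stack=[0,0] mem=[0,0,0,0]
After op 3 (RCL M0): stack=[0,0,0] mem=[0,0,0,0]
After op 4 (+): stack=[0,0] mem=[0,0,0,0]
After op 5 (STO M0): stack=[0] mem=[0,0,0,0]
After op 6 (dup): stack=[0,0] mem=[0,0,0,0]
After op 7 (dup): stack=[0,0,0] mem=[0,0,0,0]
After op 8 (/): stack=[0,0] mem=[0,0,0,0]
After op 9 (RCL M0): stack=[0,0,0] mem=[0,0,0,0]

[0, 0, 0]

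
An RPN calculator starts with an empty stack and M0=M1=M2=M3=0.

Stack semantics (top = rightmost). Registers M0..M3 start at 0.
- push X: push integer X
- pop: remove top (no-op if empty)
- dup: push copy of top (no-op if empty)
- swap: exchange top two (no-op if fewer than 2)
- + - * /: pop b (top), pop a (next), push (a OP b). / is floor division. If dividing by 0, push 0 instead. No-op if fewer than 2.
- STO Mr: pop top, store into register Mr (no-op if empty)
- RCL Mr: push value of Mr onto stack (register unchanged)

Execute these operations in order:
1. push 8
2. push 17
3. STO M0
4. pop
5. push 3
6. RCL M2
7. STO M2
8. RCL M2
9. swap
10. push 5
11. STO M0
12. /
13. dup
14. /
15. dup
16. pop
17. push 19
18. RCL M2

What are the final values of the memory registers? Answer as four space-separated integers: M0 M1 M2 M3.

Answer: 5 0 0 0

Derivation:
After op 1 (push 8): stack=[8] mem=[0,0,0,0]
After op 2 (push 17): stack=[8,17] mem=[0,0,0,0]
After op 3 (STO M0): stack=[8] mem=[17,0,0,0]
After op 4 (pop): stack=[empty] mem=[17,0,0,0]
After op 5 (push 3): stack=[3] mem=[17,0,0,0]
After op 6 (RCL M2): stack=[3,0] mem=[17,0,0,0]
After op 7 (STO M2): stack=[3] mem=[17,0,0,0]
After op 8 (RCL M2): stack=[3,0] mem=[17,0,0,0]
After op 9 (swap): stack=[0,3] mem=[17,0,0,0]
After op 10 (push 5): stack=[0,3,5] mem=[17,0,0,0]
After op 11 (STO M0): stack=[0,3] mem=[5,0,0,0]
After op 12 (/): stack=[0] mem=[5,0,0,0]
After op 13 (dup): stack=[0,0] mem=[5,0,0,0]
After op 14 (/): stack=[0] mem=[5,0,0,0]
After op 15 (dup): stack=[0,0] mem=[5,0,0,0]
After op 16 (pop): stack=[0] mem=[5,0,0,0]
After op 17 (push 19): stack=[0,19] mem=[5,0,0,0]
After op 18 (RCL M2): stack=[0,19,0] mem=[5,0,0,0]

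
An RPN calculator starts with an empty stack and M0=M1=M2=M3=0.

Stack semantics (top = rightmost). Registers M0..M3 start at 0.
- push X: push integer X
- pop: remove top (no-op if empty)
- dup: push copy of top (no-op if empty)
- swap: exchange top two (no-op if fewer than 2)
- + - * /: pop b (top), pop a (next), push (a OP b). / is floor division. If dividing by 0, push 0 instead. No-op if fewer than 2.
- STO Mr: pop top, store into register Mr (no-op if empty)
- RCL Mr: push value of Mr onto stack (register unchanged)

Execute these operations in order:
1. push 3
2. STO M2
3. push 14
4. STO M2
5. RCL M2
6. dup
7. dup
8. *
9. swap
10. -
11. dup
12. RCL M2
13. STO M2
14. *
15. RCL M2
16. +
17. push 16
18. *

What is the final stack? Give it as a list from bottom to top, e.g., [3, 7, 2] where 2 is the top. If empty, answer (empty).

After op 1 (push 3): stack=[3] mem=[0,0,0,0]
After op 2 (STO M2): stack=[empty] mem=[0,0,3,0]
After op 3 (push 14): stack=[14] mem=[0,0,3,0]
After op 4 (STO M2): stack=[empty] mem=[0,0,14,0]
After op 5 (RCL M2): stack=[14] mem=[0,0,14,0]
After op 6 (dup): stack=[14,14] mem=[0,0,14,0]
After op 7 (dup): stack=[14,14,14] mem=[0,0,14,0]
After op 8 (*): stack=[14,196] mem=[0,0,14,0]
After op 9 (swap): stack=[196,14] mem=[0,0,14,0]
After op 10 (-): stack=[182] mem=[0,0,14,0]
After op 11 (dup): stack=[182,182] mem=[0,0,14,0]
After op 12 (RCL M2): stack=[182,182,14] mem=[0,0,14,0]
After op 13 (STO M2): stack=[182,182] mem=[0,0,14,0]
After op 14 (*): stack=[33124] mem=[0,0,14,0]
After op 15 (RCL M2): stack=[33124,14] mem=[0,0,14,0]
After op 16 (+): stack=[33138] mem=[0,0,14,0]
After op 17 (push 16): stack=[33138,16] mem=[0,0,14,0]
After op 18 (*): stack=[530208] mem=[0,0,14,0]

Answer: [530208]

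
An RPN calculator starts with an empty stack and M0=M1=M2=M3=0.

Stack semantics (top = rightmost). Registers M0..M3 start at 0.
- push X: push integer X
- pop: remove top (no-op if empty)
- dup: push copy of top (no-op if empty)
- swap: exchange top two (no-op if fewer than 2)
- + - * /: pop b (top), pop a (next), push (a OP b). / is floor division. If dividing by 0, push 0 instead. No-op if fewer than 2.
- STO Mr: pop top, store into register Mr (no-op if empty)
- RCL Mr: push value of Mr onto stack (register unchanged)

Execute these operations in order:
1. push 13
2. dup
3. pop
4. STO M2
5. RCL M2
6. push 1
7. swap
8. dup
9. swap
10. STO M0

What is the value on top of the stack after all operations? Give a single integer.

After op 1 (push 13): stack=[13] mem=[0,0,0,0]
After op 2 (dup): stack=[13,13] mem=[0,0,0,0]
After op 3 (pop): stack=[13] mem=[0,0,0,0]
After op 4 (STO M2): stack=[empty] mem=[0,0,13,0]
After op 5 (RCL M2): stack=[13] mem=[0,0,13,0]
After op 6 (push 1): stack=[13,1] mem=[0,0,13,0]
After op 7 (swap): stack=[1,13] mem=[0,0,13,0]
After op 8 (dup): stack=[1,13,13] mem=[0,0,13,0]
After op 9 (swap): stack=[1,13,13] mem=[0,0,13,0]
After op 10 (STO M0): stack=[1,13] mem=[13,0,13,0]

Answer: 13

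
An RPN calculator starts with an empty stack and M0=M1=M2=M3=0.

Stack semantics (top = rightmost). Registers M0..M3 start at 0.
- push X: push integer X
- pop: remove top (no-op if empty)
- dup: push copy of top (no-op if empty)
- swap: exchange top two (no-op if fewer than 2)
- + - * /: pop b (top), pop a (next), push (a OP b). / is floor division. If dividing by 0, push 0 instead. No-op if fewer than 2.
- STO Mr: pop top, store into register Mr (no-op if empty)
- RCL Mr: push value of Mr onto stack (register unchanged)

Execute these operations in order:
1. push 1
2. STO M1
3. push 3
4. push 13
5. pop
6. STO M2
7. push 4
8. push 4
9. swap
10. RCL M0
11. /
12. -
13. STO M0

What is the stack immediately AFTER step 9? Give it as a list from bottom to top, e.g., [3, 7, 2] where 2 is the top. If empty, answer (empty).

After op 1 (push 1): stack=[1] mem=[0,0,0,0]
After op 2 (STO M1): stack=[empty] mem=[0,1,0,0]
After op 3 (push 3): stack=[3] mem=[0,1,0,0]
After op 4 (push 13): stack=[3,13] mem=[0,1,0,0]
After op 5 (pop): stack=[3] mem=[0,1,0,0]
After op 6 (STO M2): stack=[empty] mem=[0,1,3,0]
After op 7 (push 4): stack=[4] mem=[0,1,3,0]
After op 8 (push 4): stack=[4,4] mem=[0,1,3,0]
After op 9 (swap): stack=[4,4] mem=[0,1,3,0]

[4, 4]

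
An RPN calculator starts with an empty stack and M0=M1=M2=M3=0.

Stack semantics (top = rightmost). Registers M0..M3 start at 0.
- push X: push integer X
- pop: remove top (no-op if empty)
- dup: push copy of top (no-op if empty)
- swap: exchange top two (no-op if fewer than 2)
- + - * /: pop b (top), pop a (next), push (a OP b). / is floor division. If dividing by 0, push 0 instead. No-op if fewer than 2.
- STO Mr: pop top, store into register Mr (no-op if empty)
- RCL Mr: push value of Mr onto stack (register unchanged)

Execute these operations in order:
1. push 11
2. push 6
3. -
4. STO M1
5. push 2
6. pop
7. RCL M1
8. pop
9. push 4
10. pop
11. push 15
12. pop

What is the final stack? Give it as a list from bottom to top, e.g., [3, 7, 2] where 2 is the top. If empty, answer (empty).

Answer: (empty)

Derivation:
After op 1 (push 11): stack=[11] mem=[0,0,0,0]
After op 2 (push 6): stack=[11,6] mem=[0,0,0,0]
After op 3 (-): stack=[5] mem=[0,0,0,0]
After op 4 (STO M1): stack=[empty] mem=[0,5,0,0]
After op 5 (push 2): stack=[2] mem=[0,5,0,0]
After op 6 (pop): stack=[empty] mem=[0,5,0,0]
After op 7 (RCL M1): stack=[5] mem=[0,5,0,0]
After op 8 (pop): stack=[empty] mem=[0,5,0,0]
After op 9 (push 4): stack=[4] mem=[0,5,0,0]
After op 10 (pop): stack=[empty] mem=[0,5,0,0]
After op 11 (push 15): stack=[15] mem=[0,5,0,0]
After op 12 (pop): stack=[empty] mem=[0,5,0,0]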